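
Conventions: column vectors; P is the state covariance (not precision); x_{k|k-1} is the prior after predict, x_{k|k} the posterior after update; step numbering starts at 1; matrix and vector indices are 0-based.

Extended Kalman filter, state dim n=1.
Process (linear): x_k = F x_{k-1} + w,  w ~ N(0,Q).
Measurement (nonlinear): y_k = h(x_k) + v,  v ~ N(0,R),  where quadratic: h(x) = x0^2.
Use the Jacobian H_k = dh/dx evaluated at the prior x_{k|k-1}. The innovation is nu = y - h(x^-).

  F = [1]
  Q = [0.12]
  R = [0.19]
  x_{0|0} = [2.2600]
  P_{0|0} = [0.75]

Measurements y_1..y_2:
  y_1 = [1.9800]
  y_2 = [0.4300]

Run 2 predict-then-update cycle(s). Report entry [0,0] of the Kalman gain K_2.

step 1: x^-=[2.2600]  P^-=[0.8700]  H_jac=[4.5200]  S=[17.9644]  K=[0.2189]  nu=[-3.1276]  x^+=[1.5754]  P^+=[0.0092]
step 2: x^-=[1.5754]  P^-=[0.1292]  H_jac=[3.1507]  S=[1.4726]  K=[0.2764]  nu=[-2.0518]  x^+=[1.0082]  P^+=[0.0167]

K[0,0] = 0.2764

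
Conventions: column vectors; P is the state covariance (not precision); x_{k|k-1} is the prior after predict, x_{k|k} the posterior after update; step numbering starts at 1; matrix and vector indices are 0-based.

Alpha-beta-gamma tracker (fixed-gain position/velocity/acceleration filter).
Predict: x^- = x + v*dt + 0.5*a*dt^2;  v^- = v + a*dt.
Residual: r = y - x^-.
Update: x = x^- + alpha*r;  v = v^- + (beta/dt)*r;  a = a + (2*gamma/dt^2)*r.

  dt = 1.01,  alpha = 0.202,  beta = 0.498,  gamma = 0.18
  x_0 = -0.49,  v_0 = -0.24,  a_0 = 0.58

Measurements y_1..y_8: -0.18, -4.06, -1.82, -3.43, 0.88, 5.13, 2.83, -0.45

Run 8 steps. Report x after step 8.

step 1: x_pred=-0.4366  r=0.2566  x^+=-0.3847  v^+=0.4723  a^+=0.6705
step 2: x_pred=0.4343  r=-4.4943  x^+=-0.4735  v^+=-1.0664  a^+=-0.9155
step 3: x_pred=-2.0176  r=0.1976  x^+=-1.9777  v^+=-1.8937  a^+=-0.8458
step 4: x_pred=-4.3217  r=0.8917  x^+=-4.1416  v^+=-2.3082  a^+=-0.5311
step 5: x_pred=-6.7438  r=7.6238  x^+=-5.2038  v^+=0.9144  a^+=2.1594
step 6: x_pred=-3.1788  r=8.3088  x^+=-1.5004  v^+=7.1922  a^+=5.0916
step 7: x_pred=8.3607  r=-5.5307  x^+=7.2435  v^+=9.6078  a^+=3.1398
step 8: x_pred=18.5488  r=-18.9988  x^+=14.7110  v^+=3.4113  a^+=-3.5650

x_post = 14.7110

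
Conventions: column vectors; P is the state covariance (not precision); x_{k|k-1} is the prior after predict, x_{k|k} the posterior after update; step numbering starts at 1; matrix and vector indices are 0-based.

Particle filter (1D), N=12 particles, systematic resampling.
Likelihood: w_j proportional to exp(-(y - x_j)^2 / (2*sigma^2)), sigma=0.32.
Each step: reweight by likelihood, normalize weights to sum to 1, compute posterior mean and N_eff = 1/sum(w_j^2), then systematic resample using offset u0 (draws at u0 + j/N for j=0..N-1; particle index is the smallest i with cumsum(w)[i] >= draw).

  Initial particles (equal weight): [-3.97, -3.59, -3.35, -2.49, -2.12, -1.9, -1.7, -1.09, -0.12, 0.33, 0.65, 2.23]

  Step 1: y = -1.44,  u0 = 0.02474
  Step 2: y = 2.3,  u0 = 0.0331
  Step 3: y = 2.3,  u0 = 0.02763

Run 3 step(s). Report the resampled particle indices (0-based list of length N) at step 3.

step 1: w=[0.0000, 0.0000, 0.0000, 0.0026, 0.0603, 0.2052, 0.4146, 0.3171, 0.0001, 0.0000, 0.0000, 0.0000]  mean=-1.5749  Neff=3.1427  idx=[4, 5, 5, 6, 6, 6, 6, 6, 7, 7, 7, 7]
step 2: w=[0.0000, 0.0000, 0.0000, 0.0000, 0.0000, 0.0000, 0.0000, 0.0000, 0.2500, 0.2500, 0.2500, 0.2500]  mean=-1.0900  Neff=4.0000  idx=[8, 8, 8, 9, 9, 9, 10, 10, 10, 11, 11, 11]
step 3: w=[0.0833, 0.0833, 0.0833, 0.0833, 0.0833, 0.0833, 0.0833, 0.0833, 0.0833, 0.0833, 0.0833, 0.0833]  mean=-1.0900  Neff=12.0000  idx=[0, 1, 2, 3, 4, 5, 6, 7, 8, 9, 10, 11]

resampled_idx = [0, 1, 2, 3, 4, 5, 6, 7, 8, 9, 10, 11]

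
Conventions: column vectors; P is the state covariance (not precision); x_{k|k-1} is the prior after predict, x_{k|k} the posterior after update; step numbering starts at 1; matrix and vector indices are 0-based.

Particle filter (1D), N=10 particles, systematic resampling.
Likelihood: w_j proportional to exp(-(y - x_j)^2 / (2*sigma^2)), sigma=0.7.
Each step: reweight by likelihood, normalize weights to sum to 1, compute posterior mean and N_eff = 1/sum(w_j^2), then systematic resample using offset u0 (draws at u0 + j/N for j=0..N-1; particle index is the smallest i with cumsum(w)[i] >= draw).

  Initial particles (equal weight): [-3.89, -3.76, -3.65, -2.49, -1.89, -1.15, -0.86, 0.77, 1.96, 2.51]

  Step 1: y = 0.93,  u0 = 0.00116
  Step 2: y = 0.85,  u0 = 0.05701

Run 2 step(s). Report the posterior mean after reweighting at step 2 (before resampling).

step 1: w=[0.0000, 0.0000, 0.0000, 0.0000, 0.0002, 0.0084, 0.0264, 0.6758, 0.2350, 0.0543]  mean=1.0844  Neff=1.9396  idx=[5, 7, 7, 7, 7, 7, 7, 7, 8, 8]
step 2: w=[0.0022, 0.1318, 0.1318, 0.1318, 0.1318, 0.1318, 0.1318, 0.1318, 0.0377, 0.0377]  mean=0.8555  Neff=8.0402  idx=[1, 2, 2, 3, 4, 5, 5, 6, 7, 8]

post_mean = 0.8555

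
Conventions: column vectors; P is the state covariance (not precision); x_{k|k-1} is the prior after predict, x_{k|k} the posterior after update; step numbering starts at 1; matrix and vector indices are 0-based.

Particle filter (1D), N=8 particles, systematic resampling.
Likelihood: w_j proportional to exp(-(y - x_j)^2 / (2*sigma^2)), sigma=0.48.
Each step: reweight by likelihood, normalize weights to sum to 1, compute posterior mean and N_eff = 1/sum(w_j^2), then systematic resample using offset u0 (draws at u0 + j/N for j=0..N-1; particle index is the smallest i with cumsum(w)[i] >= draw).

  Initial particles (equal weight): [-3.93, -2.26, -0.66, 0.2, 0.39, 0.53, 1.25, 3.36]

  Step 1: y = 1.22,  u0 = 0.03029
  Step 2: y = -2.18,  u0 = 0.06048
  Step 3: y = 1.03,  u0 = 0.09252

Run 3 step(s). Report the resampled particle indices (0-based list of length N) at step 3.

resampled_idx = [0, 1, 3, 4, 5, 6, 7, 7]

step 1: w=[0.0000, 0.0000, 0.0003, 0.0621, 0.1332, 0.2114, 0.5929, 0.0000]  mean=0.9175  Neff=2.3931  idx=[3, 4, 5, 5, 6, 6, 6, 6]
step 2: w=[0.8459, 0.1099, 0.0221, 0.0221, 0.0000, 0.0000, 0.0000, 0.0000]  mean=0.2355  Neff=1.3724  idx=[0, 0, 0, 0, 0, 0, 0, 1]
step 3: w=[0.1132, 0.1132, 0.1132, 0.1132, 0.1132, 0.1132, 0.1132, 0.2075]  mean=0.2394  Neff=7.5309  idx=[0, 1, 3, 4, 5, 6, 7, 7]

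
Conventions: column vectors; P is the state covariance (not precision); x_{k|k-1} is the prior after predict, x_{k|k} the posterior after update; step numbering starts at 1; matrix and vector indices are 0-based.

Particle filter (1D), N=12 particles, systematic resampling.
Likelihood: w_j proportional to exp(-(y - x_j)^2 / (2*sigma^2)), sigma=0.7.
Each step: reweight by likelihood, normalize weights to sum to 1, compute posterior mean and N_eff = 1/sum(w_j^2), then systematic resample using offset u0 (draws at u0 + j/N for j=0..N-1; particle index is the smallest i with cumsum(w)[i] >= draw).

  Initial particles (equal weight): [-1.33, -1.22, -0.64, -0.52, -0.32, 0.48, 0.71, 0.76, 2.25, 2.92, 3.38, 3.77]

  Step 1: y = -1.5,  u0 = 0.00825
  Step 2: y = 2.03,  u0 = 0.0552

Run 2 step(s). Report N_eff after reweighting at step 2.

N_eff = 2.6480

step 1: w=[0.3224, 0.3065, 0.1561, 0.1246, 0.0802, 0.0061, 0.0023, 0.0018, 0.0000, 0.0000, 0.0000, 0.0000]  mean=-0.9872  Neff=4.0939  idx=[0, 0, 0, 0, 1, 1, 1, 1, 2, 2, 3, 4]
step 2: w=[0.0016, 0.0016, 0.0016, 0.0016, 0.0033, 0.0033, 0.0033, 0.0033, 0.1084, 0.1084, 0.2054, 0.5585]  mean=-0.4485  Neff=2.6480  idx=[8, 9, 9, 10, 10, 11, 11, 11, 11, 11, 11, 11]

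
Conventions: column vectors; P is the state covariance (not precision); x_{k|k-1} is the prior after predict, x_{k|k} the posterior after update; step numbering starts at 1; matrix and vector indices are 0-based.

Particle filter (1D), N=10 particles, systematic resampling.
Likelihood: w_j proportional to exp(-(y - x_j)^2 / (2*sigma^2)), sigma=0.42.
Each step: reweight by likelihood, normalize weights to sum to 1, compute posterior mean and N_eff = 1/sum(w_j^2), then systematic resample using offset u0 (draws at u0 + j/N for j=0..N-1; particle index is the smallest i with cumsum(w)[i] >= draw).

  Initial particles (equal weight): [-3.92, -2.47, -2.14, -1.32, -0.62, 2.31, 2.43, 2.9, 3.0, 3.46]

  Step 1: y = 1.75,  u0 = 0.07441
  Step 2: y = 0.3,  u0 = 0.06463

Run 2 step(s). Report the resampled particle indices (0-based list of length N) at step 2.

resampled_idx = [0, 0, 1, 2, 2, 3, 3, 4, 5, 8]

step 1: w=[0.0000, 0.0000, 0.0000, 0.0000, 0.0000, 0.5738, 0.3763, 0.0329, 0.0166, 0.0004]  mean=2.3864  Neff=2.1176  idx=[5, 5, 5, 5, 5, 6, 6, 6, 6, 7]
step 2: w=[0.1673, 0.1673, 0.1673, 0.1673, 0.1673, 0.0409, 0.0409, 0.0409, 0.0409, 0.0001]  mean=2.3297  Neff=6.8227  idx=[0, 0, 1, 2, 2, 3, 3, 4, 5, 8]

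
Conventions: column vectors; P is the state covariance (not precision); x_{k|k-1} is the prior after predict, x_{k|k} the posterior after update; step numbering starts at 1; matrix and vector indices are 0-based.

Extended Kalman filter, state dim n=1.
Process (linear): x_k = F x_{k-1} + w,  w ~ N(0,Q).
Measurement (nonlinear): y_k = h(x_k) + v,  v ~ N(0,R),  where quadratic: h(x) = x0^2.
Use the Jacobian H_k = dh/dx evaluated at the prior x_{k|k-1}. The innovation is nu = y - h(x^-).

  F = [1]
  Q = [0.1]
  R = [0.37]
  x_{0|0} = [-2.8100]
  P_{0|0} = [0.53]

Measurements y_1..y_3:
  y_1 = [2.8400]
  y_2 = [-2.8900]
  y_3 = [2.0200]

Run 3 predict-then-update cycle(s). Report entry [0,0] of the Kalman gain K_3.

step 1: x^-=[-2.8100]  P^-=[0.6300]  H_jac=[-5.6200]  S=[20.2682]  K=[-0.1747]  nu=[-5.0561]  x^+=[-1.9268]  P^+=[0.0115]
step 2: x^-=[-1.9268]  P^-=[0.1115]  H_jac=[-3.8535]  S=[2.0257]  K=[-0.2121]  nu=[-6.6024]  x^+=[-0.5264]  P^+=[0.0204]
step 3: x^-=[-0.5264]  P^-=[0.1204]  H_jac=[-1.0527]  S=[0.5034]  K=[-0.2517]  nu=[1.7429]  x^+=[-0.9651]  P^+=[0.0885]

K[0,0] = -0.2517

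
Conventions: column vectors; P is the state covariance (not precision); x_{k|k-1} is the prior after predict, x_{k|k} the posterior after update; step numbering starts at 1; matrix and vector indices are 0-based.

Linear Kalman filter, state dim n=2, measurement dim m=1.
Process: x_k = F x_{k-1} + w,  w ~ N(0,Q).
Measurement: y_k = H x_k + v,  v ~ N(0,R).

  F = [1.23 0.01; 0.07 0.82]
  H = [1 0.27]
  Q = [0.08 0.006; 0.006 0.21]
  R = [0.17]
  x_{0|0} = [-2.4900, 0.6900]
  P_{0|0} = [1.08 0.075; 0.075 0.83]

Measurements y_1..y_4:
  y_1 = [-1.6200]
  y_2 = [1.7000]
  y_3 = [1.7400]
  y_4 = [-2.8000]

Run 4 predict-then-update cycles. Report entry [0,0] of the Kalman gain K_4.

step 1: x^-=[-3.0558, 0.3915]  P^-=[1.7159 0.1815; 0.1815 0.7820]  S=[2.0409]  K=[0.8648; 0.1924]  nu=[1.3301]  x^+=[-1.9056, 0.6474]  P^+=[0.1897 -0.1580; -0.1580 0.7065]
step 2: x^-=[-2.3374, 0.3975]  P^-=[0.3631 -0.1314; -0.1314 0.6678]  S=[0.5109]  K=[0.6414; 0.0958]  nu=[3.9301]  x^+=[0.1833, 0.7738]  P^+=[0.1530 -0.1628; -0.1628 0.6631]
step 3: x^-=[0.2332, 0.6474]  P^-=[0.3075 -0.1397; -0.1397 0.6379]  S=[0.4486]  K=[0.6014; 0.0726]  nu=[1.3320]  x^+=[1.0343, 0.7441]  P^+=[0.1452 -0.1593; -0.1593 0.6356]
step 4: x^-=[1.2796, 0.6826]  P^-=[0.2959 -0.1370; -0.1370 0.6198]  S=[0.4371]  K=[0.5923; 0.0694]  nu=[-4.2639]  x^+=[-1.2460, 0.3868]  P^+=[0.1425 -0.1550; -0.1550 0.6177]

K[0,0] = 0.5923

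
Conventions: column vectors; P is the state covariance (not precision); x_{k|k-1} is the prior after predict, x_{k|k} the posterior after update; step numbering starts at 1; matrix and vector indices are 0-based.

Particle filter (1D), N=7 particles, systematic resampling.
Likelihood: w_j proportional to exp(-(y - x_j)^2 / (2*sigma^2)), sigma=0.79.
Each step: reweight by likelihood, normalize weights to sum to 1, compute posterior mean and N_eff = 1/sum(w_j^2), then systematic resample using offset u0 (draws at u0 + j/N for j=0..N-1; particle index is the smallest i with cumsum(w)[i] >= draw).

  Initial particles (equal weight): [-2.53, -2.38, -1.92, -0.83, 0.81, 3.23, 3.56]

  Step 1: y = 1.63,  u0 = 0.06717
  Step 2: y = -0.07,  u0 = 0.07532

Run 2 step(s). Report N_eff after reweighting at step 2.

step 1: w=[0.0000, 0.0000, 0.0001, 0.0102, 0.7572, 0.1669, 0.0656]  mean=1.3776  Neff=1.6511  idx=[4, 4, 4, 4, 4, 5, 5]
step 2: w=[0.2000, 0.2000, 0.2000, 0.2000, 0.2000, 0.0001, 0.0001]  mean=0.8103  Neff=5.0012  idx=[0, 1, 1, 2, 3, 3, 4]

N_eff = 5.0012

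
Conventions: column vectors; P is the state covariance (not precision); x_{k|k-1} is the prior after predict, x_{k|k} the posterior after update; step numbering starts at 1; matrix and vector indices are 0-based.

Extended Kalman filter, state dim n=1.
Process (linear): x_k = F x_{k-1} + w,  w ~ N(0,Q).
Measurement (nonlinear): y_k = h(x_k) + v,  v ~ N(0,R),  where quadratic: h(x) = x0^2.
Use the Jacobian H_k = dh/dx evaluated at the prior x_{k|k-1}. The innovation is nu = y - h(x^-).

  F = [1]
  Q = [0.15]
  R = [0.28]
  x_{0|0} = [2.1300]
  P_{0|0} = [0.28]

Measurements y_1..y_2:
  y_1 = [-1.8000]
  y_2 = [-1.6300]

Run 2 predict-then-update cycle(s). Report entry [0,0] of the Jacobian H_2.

H_jac[0,0] = 1.3880

step 1: x^-=[2.1300]  P^-=[0.4300]  H_jac=[4.2600]  S=[8.0835]  K=[0.2266]  nu=[-6.3369]  x^+=[0.6940]  P^+=[0.0149]
step 2: x^-=[0.6940]  P^-=[0.1649]  H_jac=[1.3880]  S=[0.5977]  K=[0.3829]  nu=[-2.1116]  x^+=[-0.1146]  P^+=[0.0773]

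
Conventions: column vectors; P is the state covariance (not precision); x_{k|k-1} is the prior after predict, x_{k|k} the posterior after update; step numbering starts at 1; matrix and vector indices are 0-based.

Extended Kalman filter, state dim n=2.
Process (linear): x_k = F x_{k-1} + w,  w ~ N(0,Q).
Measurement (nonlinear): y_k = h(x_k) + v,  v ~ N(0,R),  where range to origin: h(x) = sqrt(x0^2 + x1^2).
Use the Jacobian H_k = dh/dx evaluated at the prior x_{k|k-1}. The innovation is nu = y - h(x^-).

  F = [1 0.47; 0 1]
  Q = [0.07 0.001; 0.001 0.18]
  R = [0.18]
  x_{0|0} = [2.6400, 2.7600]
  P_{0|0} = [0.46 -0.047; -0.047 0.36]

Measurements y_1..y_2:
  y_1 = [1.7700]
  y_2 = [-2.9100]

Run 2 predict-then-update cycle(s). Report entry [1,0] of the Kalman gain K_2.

K[1,0] = 0.5039

step 1: x^-=[3.9372, 2.7600]  P^-=[0.5653 0.1232; 0.1232 0.5400]  H_jac=[0.8188 0.5740]  S=[0.8528]  K=[0.6258; 0.4818]  nu=[-3.0382]  x^+=[2.0360, 1.2963]  P^+=[0.2314 -0.1339; -0.1339 0.3421]
step 2: x^-=[2.6453, 1.2963]  P^-=[0.2511 0.0279; 0.0279 0.5221]  H_jac=[0.8980 0.4400]  S=[0.5056]  K=[0.4702; 0.5039]  nu=[-5.8558]  x^+=[-0.1084, -1.6543]  P^+=[0.1393 -0.0919; -0.0919 0.3937]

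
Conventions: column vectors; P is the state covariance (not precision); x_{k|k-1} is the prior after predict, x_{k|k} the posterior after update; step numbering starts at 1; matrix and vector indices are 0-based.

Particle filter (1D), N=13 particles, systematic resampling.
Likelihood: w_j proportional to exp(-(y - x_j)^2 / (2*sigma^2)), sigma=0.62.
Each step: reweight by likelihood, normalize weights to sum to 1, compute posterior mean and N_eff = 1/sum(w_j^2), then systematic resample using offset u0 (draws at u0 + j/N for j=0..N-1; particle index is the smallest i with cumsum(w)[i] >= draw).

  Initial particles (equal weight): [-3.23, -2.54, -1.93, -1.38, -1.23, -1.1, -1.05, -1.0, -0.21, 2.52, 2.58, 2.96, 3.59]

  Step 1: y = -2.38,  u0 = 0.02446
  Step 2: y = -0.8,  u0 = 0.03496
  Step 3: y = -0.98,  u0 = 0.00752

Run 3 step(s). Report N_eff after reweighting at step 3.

step 1: w=[0.1355, 0.3355, 0.2666, 0.0945, 0.0621, 0.0412, 0.0347, 0.0291, 0.0008, 0.0000, 0.0000, 0.0000, 0.0000]  mean=-2.1223  Neff=4.5760  idx=[0, 0, 1, 1, 1, 1, 2, 2, 2, 2, 3, 4, 6]
step 2: w=[0.0001, 0.0001, 0.0061, 0.0061, 0.0061, 0.0061, 0.0595, 0.0595, 0.0595, 0.0595, 0.2022, 0.2463, 0.2888]  mean=-1.4075  Neff=5.0188  idx=[6, 7, 8, 10, 10, 10, 11, 11, 11, 12, 12, 12, 12]
step 3: w=[0.0306, 0.0306, 0.0306, 0.0804, 0.0804, 0.0804, 0.0912, 0.0912, 0.0912, 0.0983, 0.0983, 0.0983, 0.0983]  mean=-1.2596  Neff=11.6486  idx=[0, 2, 3, 4, 5, 6, 7, 8, 9, 9, 10, 11, 12]

N_eff = 11.6486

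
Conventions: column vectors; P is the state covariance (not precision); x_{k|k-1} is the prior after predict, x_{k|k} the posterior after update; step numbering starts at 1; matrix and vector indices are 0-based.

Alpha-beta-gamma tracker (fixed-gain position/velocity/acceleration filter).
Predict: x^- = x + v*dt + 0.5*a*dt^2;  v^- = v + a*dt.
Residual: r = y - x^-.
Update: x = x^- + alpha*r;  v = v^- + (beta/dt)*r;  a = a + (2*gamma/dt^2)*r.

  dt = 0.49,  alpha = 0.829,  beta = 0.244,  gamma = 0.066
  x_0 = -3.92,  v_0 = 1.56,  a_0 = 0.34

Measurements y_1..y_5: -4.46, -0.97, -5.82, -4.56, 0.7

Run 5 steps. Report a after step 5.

step 1: x_pred=-3.1148  r=-1.3452  x^+=-4.2300  v^+=1.0567  a^+=-0.3996
step 2: x_pred=-3.7601  r=2.7901  x^+=-1.4471  v^+=2.2503  a^+=1.1344
step 3: x_pred=-0.2083  r=-5.6117  x^+=-4.8604  v^+=0.0118  a^+=-1.9508
step 4: x_pred=-5.0888  r=0.5288  x^+=-4.6504  v^+=-0.6808  a^+=-1.6601
step 5: x_pred=-5.1833  r=5.8833  x^+=-0.3060  v^+=1.4354  a^+=1.5744

a_post = 1.5744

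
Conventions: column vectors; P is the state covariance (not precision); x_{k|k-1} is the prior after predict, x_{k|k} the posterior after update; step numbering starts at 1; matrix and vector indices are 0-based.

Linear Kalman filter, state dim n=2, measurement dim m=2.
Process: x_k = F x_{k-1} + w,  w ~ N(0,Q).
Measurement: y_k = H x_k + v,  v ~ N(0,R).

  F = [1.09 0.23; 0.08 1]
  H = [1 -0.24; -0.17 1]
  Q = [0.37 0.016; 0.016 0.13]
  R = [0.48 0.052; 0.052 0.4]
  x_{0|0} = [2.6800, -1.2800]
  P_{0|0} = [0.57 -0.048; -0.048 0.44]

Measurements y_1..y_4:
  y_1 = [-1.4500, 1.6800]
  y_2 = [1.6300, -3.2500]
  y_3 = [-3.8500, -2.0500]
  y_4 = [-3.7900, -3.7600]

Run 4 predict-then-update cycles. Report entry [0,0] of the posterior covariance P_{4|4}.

step 1: x^-=[2.6268, -1.0656]  P^-=[1.0464 0.1137; 0.1137 0.5660]  S=[1.5044 -0.1434; -0.1434 0.9576]  K=[0.6807 0.0349; 0.0403 0.5769]  nu=[-4.3325, 3.1922]  x^+=[-0.2111, 0.6015]  P^+=[0.3549 0.1097; 0.1097 0.2515]
step 2: x^-=[-0.0918, 0.5846]  P^-=[0.8600 0.2264; 0.2264 0.4013]  S=[1.2544 0.0451; 0.0451 0.7492]  K=[0.6398 0.0685; 0.0865 0.4791]  nu=[1.8621, -3.8502]  x^+=[0.8357, -1.0990]  P^+=[0.3390 0.1183; 0.1183 0.2162]
step 3: x^-=[0.6582, -1.0322]  P^-=[0.8436 0.2264; 0.2264 0.3673]  S=[1.2361 0.0561; 0.0561 0.7147]  K=[0.6355 0.0663; 0.0913 0.4529]  nu=[-4.7559, -0.9059]  x^+=[-2.4243, -1.8768]  P^+=[0.3365 0.1168; 0.1168 0.2058]
step 4: x^-=[-3.0741, -2.0707]  P^-=[0.8392 0.2221; 0.2221 0.3566]  S=[1.2332 0.0549; 0.0549 0.7053]  K=[0.6345 0.0632; 0.0909 0.4450]  nu=[-1.2129, -2.2119]  x^+=[-3.9835, -3.1652]  P^+=[0.3355 0.1153; 0.1153 0.2023]

P_post[0,0] = 0.3355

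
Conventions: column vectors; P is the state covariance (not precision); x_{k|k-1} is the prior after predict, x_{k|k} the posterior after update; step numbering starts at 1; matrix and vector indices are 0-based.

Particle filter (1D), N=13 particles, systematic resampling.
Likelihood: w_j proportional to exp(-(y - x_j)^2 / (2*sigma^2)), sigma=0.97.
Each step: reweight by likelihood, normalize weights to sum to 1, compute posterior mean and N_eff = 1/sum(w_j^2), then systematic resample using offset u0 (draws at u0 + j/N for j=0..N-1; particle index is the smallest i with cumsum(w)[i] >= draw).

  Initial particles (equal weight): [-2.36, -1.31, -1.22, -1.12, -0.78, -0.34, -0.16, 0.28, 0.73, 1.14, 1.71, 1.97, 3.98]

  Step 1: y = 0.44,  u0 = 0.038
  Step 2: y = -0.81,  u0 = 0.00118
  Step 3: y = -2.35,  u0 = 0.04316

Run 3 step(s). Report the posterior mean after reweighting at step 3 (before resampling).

post_mean = -0.9319

step 1: w=[0.0025, 0.0320, 0.0376, 0.0446, 0.0737, 0.1177, 0.1343, 0.1605, 0.1555, 0.1254, 0.0690, 0.0469, 0.0002]  mean=0.2499  Neff=8.7416  idx=[2, 3, 5, 5, 6, 6, 7, 7, 8, 8, 9, 10, 11]
step 2: w=[0.1296, 0.1347, 0.1260, 0.1260, 0.1132, 0.1132, 0.0754, 0.0754, 0.0402, 0.0402, 0.0188, 0.0049, 0.0023]  mean=-0.2957  Neff=9.3162  idx=[0, 0, 1, 1, 2, 2, 3, 4, 4, 5, 6, 7, 8]
step 3: w=[0.1988, 0.1988, 0.1754, 0.1754, 0.0458, 0.0458, 0.0458, 0.0306, 0.0306, 0.0306, 0.0099, 0.0099, 0.0025]  mean=-0.9319  Neff=6.6727  idx=[0, 0, 0, 1, 1, 2, 2, 3, 3, 3, 5, 7, 9]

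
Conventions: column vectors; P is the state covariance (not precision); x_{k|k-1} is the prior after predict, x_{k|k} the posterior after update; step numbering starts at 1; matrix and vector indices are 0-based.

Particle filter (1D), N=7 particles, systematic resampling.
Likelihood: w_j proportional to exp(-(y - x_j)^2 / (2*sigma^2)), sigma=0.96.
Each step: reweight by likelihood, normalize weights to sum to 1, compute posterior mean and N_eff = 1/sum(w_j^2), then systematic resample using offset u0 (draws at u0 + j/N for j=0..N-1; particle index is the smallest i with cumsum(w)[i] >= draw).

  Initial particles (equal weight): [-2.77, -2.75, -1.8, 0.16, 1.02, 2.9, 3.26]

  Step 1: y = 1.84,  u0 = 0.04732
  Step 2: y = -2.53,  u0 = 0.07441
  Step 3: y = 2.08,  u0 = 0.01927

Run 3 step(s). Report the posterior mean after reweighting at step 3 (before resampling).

step 1: w=[0.0000, 0.0000, 0.0004, 0.1208, 0.3879, 0.3037, 0.1871]  mean=1.9049  Neff=3.4208  idx=[3, 4, 4, 4, 5, 5, 6]
step 2: w=[0.8597, 0.0468, 0.0468, 0.0468, 0.0000, 0.0000, 0.0000]  mean=0.2807  Neff=1.3411  idx=[0, 0, 0, 0, 0, 0, 2]
step 3: w=[0.0998, 0.0998, 0.0998, 0.0998, 0.0998, 0.0998, 0.4010]  mean=0.5048  Neff=4.5332  idx=[0, 1, 3, 4, 5, 6, 6]

post_mean = 0.5048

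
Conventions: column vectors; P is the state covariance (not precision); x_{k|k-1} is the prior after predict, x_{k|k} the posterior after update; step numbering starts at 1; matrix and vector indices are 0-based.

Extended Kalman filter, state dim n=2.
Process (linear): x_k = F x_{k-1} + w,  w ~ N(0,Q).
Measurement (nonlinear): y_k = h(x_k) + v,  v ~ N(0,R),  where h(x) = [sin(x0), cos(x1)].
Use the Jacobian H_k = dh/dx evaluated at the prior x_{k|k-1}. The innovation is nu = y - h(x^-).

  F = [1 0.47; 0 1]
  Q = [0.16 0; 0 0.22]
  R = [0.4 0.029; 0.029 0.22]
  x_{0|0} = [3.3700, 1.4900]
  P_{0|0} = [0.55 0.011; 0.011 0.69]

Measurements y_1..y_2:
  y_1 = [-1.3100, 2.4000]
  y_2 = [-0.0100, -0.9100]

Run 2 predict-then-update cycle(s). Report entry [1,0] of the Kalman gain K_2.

step 1: x^-=[4.0703, 1.4900]  P^-=[0.8728 0.3353; 0.3353 0.9100]  H_jac=[-0.5989 0.0000; 0.0000 -0.9967]  S=[0.7130 0.2291; 0.2291 1.1241]  K=[-0.6822 -0.1583; -0.0239 -0.8021]  nu=[-0.5092, 2.3193]  x^+=[4.0506, -0.3580]  P^+=[0.4633 0.0548; 0.0548 0.1777]
step 2: x^-=[3.8823, -0.3580]  P^-=[0.7141 0.1383; 0.1383 0.3977]  H_jac=[-0.7380 0.0000; 0.0000 0.3504]  S=[0.7889 -0.0068; -0.0068 0.2688]  K=[-0.6666 0.1635; -0.1250 0.5153]  nu=[0.6648, -1.8466]  x^+=[3.1372, -1.3926]  P^+=[0.3549 0.0475; 0.0475 0.3131]

K[1,0] = -0.1250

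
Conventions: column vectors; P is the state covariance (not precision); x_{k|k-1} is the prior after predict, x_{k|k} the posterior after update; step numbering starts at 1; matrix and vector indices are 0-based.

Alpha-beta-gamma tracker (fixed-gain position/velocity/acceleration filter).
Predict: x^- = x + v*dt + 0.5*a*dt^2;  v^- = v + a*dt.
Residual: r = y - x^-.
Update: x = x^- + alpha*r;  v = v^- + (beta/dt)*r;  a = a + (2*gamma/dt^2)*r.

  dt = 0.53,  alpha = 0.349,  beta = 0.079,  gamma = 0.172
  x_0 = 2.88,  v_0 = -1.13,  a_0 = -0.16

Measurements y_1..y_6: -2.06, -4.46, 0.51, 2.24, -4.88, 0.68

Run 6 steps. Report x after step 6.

step 1: x_pred=2.2586  r=-4.3186  x^+=0.7514  v^+=-1.8585  a^+=-5.4487
step 2: x_pred=-0.9989  r=-3.4611  x^+=-2.2068  v^+=-5.2623  a^+=-9.6874
step 3: x_pred=-6.3564  r=6.8664  x^+=-3.9600  v^+=-9.3731  a^+=-1.2785
step 4: x_pred=-9.1073  r=11.3473  x^+=-5.1471  v^+=-8.3593  a^+=12.6178
step 5: x_pred=-7.8054  r=2.9254  x^+=-6.7844  v^+=-1.2358  a^+=16.2003
step 6: x_pred=-5.1641  r=5.8441  x^+=-3.1245  v^+=8.2214  a^+=23.3572

x_post = -3.1245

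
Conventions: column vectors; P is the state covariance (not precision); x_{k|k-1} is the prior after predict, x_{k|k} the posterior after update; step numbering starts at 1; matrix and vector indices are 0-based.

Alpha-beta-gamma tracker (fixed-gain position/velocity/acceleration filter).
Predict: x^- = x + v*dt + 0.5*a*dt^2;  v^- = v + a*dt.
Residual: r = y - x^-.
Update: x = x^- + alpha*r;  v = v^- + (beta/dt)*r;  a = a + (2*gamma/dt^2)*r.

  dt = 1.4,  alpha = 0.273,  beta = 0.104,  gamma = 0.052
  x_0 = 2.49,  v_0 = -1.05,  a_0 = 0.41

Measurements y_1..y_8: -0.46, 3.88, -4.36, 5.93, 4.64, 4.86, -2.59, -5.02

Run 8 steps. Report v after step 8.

step 1: x_pred=1.4218  r=-1.8818  x^+=0.9081  v^+=-0.6158  a^+=0.3101
step 2: x_pred=0.3499  r=3.5301  x^+=1.3136  v^+=0.0807  a^+=0.4975
step 3: x_pred=1.9140  r=-6.2740  x^+=0.2012  v^+=0.3110  a^+=0.1646
step 4: x_pred=0.7979  r=5.1321  x^+=2.1990  v^+=0.9226  a^+=0.4369
step 5: x_pred=3.9188  r=0.7212  x^+=4.1157  v^+=1.5878  a^+=0.4751
step 6: x_pred=6.8043  r=-1.9443  x^+=6.2735  v^+=2.1086  a^+=0.3720
step 7: x_pred=9.5900  r=-12.1800  x^+=6.2649  v^+=1.7245  a^+=-0.2743
step 8: x_pred=8.4104  r=-13.4304  x^+=4.7439  v^+=0.3428  a^+=-0.9870

v_post = 0.3428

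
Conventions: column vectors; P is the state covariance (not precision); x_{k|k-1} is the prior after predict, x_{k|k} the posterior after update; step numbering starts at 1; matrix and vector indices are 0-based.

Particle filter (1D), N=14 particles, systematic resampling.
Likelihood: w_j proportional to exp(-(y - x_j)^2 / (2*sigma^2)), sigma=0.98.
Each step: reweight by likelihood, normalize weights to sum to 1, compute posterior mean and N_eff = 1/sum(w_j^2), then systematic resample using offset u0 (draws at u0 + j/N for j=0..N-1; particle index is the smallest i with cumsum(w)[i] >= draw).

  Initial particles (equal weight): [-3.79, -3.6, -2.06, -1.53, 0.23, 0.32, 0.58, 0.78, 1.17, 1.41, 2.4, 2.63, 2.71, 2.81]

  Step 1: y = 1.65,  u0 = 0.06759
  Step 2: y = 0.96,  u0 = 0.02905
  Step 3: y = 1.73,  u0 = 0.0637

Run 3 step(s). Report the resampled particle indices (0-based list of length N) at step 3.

step 1: w=[0.0000, 0.0000, 0.0001, 0.0008, 0.0561, 0.0638, 0.0883, 0.1080, 0.1421, 0.1554, 0.1195, 0.0972, 0.0892, 0.0795]  mean=1.5602  Neff=9.1722  idx=[5, 6, 7, 7, 8, 8, 9, 9, 10, 10, 11, 12, 13, 13]
step 2: w=[0.0907, 0.1041, 0.1104, 0.1104, 0.1097, 0.1097, 0.1010, 0.1010, 0.0381, 0.0381, 0.0263, 0.0228, 0.0189, 0.0189]  mean=1.2231  Neff=10.7855  idx=[0, 1, 1, 2, 3, 3, 4, 5, 5, 6, 7, 7, 9, 11]
step 3: w=[0.0354, 0.0501, 0.0501, 0.0623, 0.0623, 0.0623, 0.0847, 0.0847, 0.0847, 0.0946, 0.0946, 0.0946, 0.0790, 0.0605]  mean=1.2662  Neff=13.1245  idx=[1, 2, 4, 5, 6, 7, 8, 8, 9, 10, 11, 11, 12, 13]

resampled_idx = [1, 2, 4, 5, 6, 7, 8, 8, 9, 10, 11, 11, 12, 13]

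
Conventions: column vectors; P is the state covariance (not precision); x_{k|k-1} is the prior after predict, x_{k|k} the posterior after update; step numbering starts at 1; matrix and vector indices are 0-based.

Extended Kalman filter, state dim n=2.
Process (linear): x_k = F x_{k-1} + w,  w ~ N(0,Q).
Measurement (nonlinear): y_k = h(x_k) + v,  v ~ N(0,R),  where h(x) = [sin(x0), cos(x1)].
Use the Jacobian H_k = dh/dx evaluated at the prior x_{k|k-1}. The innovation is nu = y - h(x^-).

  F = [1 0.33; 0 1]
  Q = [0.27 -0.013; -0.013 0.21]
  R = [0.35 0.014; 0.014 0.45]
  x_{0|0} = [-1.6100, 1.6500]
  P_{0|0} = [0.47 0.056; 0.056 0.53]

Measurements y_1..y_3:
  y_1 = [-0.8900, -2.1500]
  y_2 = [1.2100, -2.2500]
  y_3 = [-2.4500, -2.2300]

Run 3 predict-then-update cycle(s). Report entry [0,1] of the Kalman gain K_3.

step 1: x^-=[-1.0655, 1.6500]  P^-=[0.8347 0.2179; 0.2179 0.7400]  H_jac=[0.4841 0.0000; 0.0000 -0.9969]  S=[0.5456 -0.0911; -0.0911 1.1854]  K=[0.7192 -0.1279; 0.0905 -0.6154]  nu=[-0.0150, -2.0709]  x^+=[-0.8113, 2.9230]  P^+=[0.5163 0.0477; 0.0477 0.2765]
step 2: x^-=[0.1533, 2.9230]  P^-=[0.8479 0.1259; 0.1259 0.4865]  H_jac=[0.9883 0.0000; 0.0000 -0.2169]  S=[1.1781 -0.0130; -0.0130 0.4729]  K=[0.7108 -0.0382; 0.1032 -0.2203]  nu=[1.0573, -1.2738]  x^+=[0.9535, 3.3127]  P^+=[0.2512 0.0334; 0.0334 0.4504]
step 3: x^-=[2.0467, 3.3127]  P^-=[0.5923 0.1691; 0.1691 0.6604]  H_jac=[-0.4582 0.0000; 0.0000 0.1703]  S=[0.4743 0.0008; 0.0008 0.4691]  K=[-0.5722 0.0623; -0.1637 0.2400]  nu=[-3.3389, -1.2446]  x^+=[3.8797, 3.5606]  P^+=[0.4352 0.1177; 0.1177 0.6208]

K[0,1] = 0.0623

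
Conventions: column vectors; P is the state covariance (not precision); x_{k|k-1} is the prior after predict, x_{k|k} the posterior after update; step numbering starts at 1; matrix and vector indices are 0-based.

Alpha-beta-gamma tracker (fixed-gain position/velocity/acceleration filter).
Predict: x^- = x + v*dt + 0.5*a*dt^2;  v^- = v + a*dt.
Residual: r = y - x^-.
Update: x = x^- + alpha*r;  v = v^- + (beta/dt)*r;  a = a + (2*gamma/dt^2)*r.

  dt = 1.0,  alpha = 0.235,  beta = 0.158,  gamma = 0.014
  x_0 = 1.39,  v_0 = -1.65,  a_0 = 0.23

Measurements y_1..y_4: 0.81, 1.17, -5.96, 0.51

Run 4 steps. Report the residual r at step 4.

step 1: x_pred=-0.1450  r=0.9550  x^+=0.0794  v^+=-1.2691  a^+=0.2567
step 2: x_pred=-1.0613  r=2.2313  x^+=-0.5370  v^+=-0.6598  a^+=0.3192
step 3: x_pred=-1.0372  r=-4.9228  x^+=-2.1940  v^+=-1.1184  a^+=0.1814
step 4: x_pred=-3.2218  r=3.7318  x^+=-2.3448  v^+=-0.3474  a^+=0.2859

resid = 3.7318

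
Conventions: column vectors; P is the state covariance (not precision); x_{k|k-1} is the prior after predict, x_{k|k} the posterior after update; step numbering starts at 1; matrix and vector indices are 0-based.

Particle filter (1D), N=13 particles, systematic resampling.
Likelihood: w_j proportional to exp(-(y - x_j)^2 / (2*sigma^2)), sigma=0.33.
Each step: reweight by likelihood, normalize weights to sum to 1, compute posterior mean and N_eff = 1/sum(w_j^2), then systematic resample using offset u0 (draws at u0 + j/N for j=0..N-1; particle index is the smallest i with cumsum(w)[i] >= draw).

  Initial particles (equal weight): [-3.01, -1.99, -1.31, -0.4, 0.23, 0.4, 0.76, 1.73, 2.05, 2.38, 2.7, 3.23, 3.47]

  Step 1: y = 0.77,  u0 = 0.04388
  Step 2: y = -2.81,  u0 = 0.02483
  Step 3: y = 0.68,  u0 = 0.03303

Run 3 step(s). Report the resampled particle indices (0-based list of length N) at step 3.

step 1: w=[0.0000, 0.0000, 0.0000, 0.0010, 0.1447, 0.2943, 0.5516, 0.0080, 0.0003, 0.0000, 0.0000, 0.0000, 0.0000]  mean=0.5843  Neff=2.4276  idx=[4, 4, 5, 5, 5, 5, 6, 6, 6, 6, 6, 6, 6]
step 2: w=[0.4925, 0.4925, 0.0037, 0.0037, 0.0037, 0.0037, 0.0000, 0.0000, 0.0000, 0.0000, 0.0000, 0.0000, 0.0000]  mean=0.2325  Neff=2.0611  idx=[0, 0, 0, 0, 0, 0, 0, 1, 1, 1, 1, 1, 1]
step 3: w=[0.0769, 0.0769, 0.0769, 0.0769, 0.0769, 0.0769, 0.0769, 0.0769, 0.0769, 0.0769, 0.0769, 0.0769, 0.0769]  mean=0.2300  Neff=13.0000  idx=[0, 1, 2, 3, 4, 5, 6, 7, 8, 9, 10, 11, 12]

resampled_idx = [0, 1, 2, 3, 4, 5, 6, 7, 8, 9, 10, 11, 12]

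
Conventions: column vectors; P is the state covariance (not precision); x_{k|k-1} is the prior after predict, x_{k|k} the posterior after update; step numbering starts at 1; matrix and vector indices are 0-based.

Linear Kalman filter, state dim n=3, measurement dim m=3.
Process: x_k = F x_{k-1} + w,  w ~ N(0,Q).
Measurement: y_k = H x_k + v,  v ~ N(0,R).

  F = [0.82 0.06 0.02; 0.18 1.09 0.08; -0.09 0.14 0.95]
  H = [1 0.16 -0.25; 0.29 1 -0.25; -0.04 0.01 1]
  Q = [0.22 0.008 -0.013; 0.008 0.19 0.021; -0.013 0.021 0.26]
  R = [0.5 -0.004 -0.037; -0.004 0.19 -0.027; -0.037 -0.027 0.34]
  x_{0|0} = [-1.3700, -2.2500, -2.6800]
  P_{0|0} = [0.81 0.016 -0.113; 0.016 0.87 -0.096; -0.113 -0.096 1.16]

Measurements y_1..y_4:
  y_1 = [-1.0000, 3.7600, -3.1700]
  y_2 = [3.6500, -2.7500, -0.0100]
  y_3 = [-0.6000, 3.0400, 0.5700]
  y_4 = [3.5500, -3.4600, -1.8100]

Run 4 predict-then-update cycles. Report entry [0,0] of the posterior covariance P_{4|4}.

P_post[0,0] = 0.2038

step 1: x^-=[-1.3120, -2.9135, -2.7377]  P^-=[0.7659 0.1904 -0.1352; 0.1904 1.2436 0.1086; -0.1352 0.1086 1.3239]  S=[1.5003 0.7112 -0.5154; 0.7112 1.6565 -0.2937; -0.5154 -0.2937 1.6781]  K=[0.5611 0.0431 0.0822; -0.0931 0.8407 0.1861; -0.0264 -0.0077 0.7833]  nu=[0.0937, 6.3696, -0.4556]  x^+=[-1.0223, 2.3476, -3.1460]  P^+=[0.2943 -0.0770 0.0186; -0.0770 0.1872 0.0391; 0.0186 0.0391 0.2679]
step 2: x^-=[-0.7603, 2.1232, -2.5680]  P^-=[0.4118 -0.0032 -0.0197; -0.0032 0.4008 0.1147; -0.0197 0.1147 0.5170]  S=[0.9540 0.1816 -0.1839; 0.1816 0.6014 -0.0484; -0.1839 -0.0484 0.8615]  K=[0.4325 0.0752 0.0545; -0.0583 0.6478 0.1619; -0.0258 0.0222 0.5980]  nu=[3.4286, -5.2947, 2.5064]  x^+=[0.4606, -1.1011, -1.2755]  P^+=[0.2247 -0.0516 0.0100; -0.0516 0.1430 0.0362; 0.0100 0.0362 0.2037]
step 3: x^-=[0.2861, -1.2193, -1.4073]  P^-=[0.3670 0.0059 -0.0202; 0.0059 0.3548 0.0980; -0.0202 0.0980 0.4577]  S=[0.9088 0.1720 -0.1705; 0.1720 0.5616 -0.0507; -0.1705 -0.0507 0.8019]  K=[0.4023 0.0900 0.0478; -0.0461 0.6193 0.1557; -0.0281 0.0202 0.5683]  nu=[-1.0428, 3.8245, 2.0010]  x^+=[0.3064, 1.5088, -0.1638]  P^+=[0.2080 -0.0442 0.0077; -0.0442 0.1352 0.0348; 0.0077 0.0348 0.1937]
step 4: x^-=[0.3385, 1.6867, 0.0281]  P^-=[0.3564 0.0093 -0.0203; 0.0093 0.3475 0.0939; -0.0203 0.0939 0.4482]  S=[0.8990 0.1721 -0.1684; 0.1721 0.5569 -0.0525; -0.1684 -0.0525 0.7923]  K=[0.3945 0.0940 0.0466; -0.0426 0.6144 0.1541; -0.0286 0.0187 0.5631]  nu=[2.9487, -5.2378, -1.8414]  x^+=[0.9239, -1.9408, -1.1911]  P^+=[0.2038 -0.0423 0.0073; -0.0423 0.1336 0.0343; 0.0073 0.0343 0.1919]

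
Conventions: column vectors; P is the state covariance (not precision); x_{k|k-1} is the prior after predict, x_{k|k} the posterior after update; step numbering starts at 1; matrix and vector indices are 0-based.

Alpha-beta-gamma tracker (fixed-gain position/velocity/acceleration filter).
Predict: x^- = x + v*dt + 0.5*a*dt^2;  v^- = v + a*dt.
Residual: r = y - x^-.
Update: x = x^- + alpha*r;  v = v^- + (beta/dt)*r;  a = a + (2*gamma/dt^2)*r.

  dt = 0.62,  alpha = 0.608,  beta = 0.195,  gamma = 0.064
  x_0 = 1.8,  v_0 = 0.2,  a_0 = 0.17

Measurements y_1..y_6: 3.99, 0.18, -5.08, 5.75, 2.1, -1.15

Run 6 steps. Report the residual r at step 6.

step 1: x_pred=1.9567  r=2.0333  x^+=3.1929  v^+=0.9449  a^+=0.8471
step 2: x_pred=3.9416  r=-3.7616  x^+=1.6545  v^+=0.2870  a^+=-0.4055
step 3: x_pred=1.7546  r=-6.8346  x^+=-2.4009  v^+=-2.1140  a^+=-2.6813
step 4: x_pred=-4.2269  r=9.9769  x^+=1.8391  v^+=-0.6385  a^+=0.6409
step 5: x_pred=1.5664  r=0.5336  x^+=1.8908  v^+=-0.0733  a^+=0.8185
step 6: x_pred=2.0027  r=-3.1527  x^+=0.0859  v^+=-0.5574  a^+=-0.2313

resid = -3.1527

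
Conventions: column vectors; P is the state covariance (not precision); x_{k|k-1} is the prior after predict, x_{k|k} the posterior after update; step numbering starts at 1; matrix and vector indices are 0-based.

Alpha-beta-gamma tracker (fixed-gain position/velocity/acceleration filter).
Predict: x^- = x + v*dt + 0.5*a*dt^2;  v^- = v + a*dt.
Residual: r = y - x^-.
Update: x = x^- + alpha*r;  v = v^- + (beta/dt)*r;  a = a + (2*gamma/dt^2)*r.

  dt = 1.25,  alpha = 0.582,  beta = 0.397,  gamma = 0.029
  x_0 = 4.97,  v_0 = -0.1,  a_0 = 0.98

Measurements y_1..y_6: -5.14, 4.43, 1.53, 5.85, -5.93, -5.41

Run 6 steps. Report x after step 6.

step 1: x_pred=5.6106  r=-10.7506  x^+=-0.6462  v^+=-2.2894  a^+=0.5809
step 2: x_pred=-3.0541  r=7.4841  x^+=1.3016  v^+=0.8137  a^+=0.8587
step 3: x_pred=2.9897  r=-1.4597  x^+=2.1402  v^+=1.4236  a^+=0.8046
step 4: x_pred=4.5482  r=1.3018  x^+=5.3058  v^+=2.8427  a^+=0.8529
step 5: x_pred=9.5256  r=-15.4556  x^+=0.5304  v^+=-0.9998  a^+=0.2792
step 6: x_pred=-0.5013  r=-4.9087  x^+=-3.3582  v^+=-2.2099  a^+=0.0970

x_post = -3.3582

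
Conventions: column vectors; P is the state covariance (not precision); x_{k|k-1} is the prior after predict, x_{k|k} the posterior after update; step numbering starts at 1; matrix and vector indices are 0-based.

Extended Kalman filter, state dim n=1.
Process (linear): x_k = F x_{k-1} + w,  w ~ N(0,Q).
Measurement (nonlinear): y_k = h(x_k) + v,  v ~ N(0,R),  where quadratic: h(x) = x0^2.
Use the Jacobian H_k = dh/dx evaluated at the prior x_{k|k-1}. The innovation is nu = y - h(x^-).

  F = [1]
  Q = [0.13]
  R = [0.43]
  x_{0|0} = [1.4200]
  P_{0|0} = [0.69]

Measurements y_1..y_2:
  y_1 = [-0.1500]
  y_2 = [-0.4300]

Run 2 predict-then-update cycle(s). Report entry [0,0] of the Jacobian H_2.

H_jac[0,0] = 1.4075

step 1: x^-=[1.4200]  P^-=[0.8200]  H_jac=[2.8400]  S=[7.0438]  K=[0.3306]  nu=[-2.1664]  x^+=[0.7038]  P^+=[0.0501]
step 2: x^-=[0.7038]  P^-=[0.1801]  H_jac=[1.4075]  S=[0.7867]  K=[0.3221]  nu=[-0.9253]  x^+=[0.4057]  P^+=[0.0984]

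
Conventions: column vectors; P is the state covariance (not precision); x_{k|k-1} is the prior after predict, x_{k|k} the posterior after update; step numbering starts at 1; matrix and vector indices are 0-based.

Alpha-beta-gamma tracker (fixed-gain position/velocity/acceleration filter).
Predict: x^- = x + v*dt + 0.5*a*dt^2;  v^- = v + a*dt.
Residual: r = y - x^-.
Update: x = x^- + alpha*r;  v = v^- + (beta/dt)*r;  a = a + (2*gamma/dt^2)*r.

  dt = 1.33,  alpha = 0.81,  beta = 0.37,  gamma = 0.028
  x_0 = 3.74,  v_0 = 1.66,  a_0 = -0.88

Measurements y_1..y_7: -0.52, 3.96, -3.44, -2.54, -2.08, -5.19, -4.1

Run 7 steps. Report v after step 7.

step 1: x_pred=5.1695  r=-5.6895  x^+=0.5610  v^+=-1.0932  a^+=-1.0601
step 2: x_pred=-1.8306  r=5.7906  x^+=2.8598  v^+=-0.8922  a^+=-0.8768
step 3: x_pred=0.8976  r=-4.3376  x^+=-2.6159  v^+=-3.2651  a^+=-1.0141
step 4: x_pred=-7.8554  r=5.3154  x^+=-3.5499  v^+=-3.1352  a^+=-0.8458
step 5: x_pred=-8.4678  r=6.3878  x^+=-3.2937  v^+=-2.4831  a^+=-0.6436
step 6: x_pred=-7.1654  r=1.9754  x^+=-5.5653  v^+=-2.7895  a^+=-0.5811
step 7: x_pred=-9.7894  r=5.6894  x^+=-5.1810  v^+=-1.9796  a^+=-0.4010

v_post = -1.9796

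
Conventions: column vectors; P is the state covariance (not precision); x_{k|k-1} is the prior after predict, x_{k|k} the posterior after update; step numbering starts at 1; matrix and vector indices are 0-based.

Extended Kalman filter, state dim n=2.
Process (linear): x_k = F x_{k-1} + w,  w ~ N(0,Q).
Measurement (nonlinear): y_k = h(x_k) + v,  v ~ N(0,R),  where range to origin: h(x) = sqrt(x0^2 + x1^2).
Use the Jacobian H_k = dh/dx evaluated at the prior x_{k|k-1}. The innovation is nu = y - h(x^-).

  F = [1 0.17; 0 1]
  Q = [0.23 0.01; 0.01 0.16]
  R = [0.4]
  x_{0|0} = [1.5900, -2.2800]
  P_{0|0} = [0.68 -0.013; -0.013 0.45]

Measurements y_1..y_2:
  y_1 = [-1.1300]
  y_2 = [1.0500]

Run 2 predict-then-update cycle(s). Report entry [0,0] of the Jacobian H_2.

step 1: x^-=[1.2024, -2.2800]  P^-=[0.9186 0.0735; 0.0735 0.6100]  H_jac=[0.4665 -0.8845]  S=[1.0165]  K=[0.3576; -0.4971]  nu=[-3.7076]  x^+=[-0.1234, -0.4370]  P^+=[0.7886 0.2542; 0.2542 0.3588]
step 2: x^-=[-0.1977, -0.4370]  P^-=[1.1154 0.3252; 0.3252 0.5188]  H_jac=[-0.4122 -0.9111]  S=[1.2644]  K=[-0.5979; -0.4799]  nu=[0.5704]  x^+=[-0.5387, -0.7107]  P^+=[0.6634 -0.0376; -0.0376 0.2277]

H_jac[0,0] = -0.4122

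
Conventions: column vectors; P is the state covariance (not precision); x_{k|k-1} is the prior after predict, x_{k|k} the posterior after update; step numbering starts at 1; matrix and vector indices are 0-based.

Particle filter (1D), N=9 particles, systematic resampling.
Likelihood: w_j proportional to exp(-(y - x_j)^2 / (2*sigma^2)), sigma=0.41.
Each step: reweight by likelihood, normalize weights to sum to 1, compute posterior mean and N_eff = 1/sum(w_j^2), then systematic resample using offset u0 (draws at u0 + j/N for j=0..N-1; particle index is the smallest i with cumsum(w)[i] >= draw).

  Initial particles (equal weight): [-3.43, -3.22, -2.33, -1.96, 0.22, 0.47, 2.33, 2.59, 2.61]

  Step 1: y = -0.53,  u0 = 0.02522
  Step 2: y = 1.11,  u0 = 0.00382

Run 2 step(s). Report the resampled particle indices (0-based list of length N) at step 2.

resampled_idx = [0, 1, 2, 4, 5, 7, 7, 8, 8]

step 1: w=[0.0000, 0.0000, 0.0003, 0.0095, 0.7784, 0.2119, 0.0000, 0.0000, 0.0000]  mean=0.2516  Neff=1.5364  idx=[4, 4, 4, 4, 4, 4, 4, 5, 5]
step 2: w=[0.0755, 0.0755, 0.0755, 0.0755, 0.0755, 0.0755, 0.0755, 0.2356, 0.2356]  mean=0.3378  Neff=6.6232  idx=[0, 1, 2, 4, 5, 7, 7, 8, 8]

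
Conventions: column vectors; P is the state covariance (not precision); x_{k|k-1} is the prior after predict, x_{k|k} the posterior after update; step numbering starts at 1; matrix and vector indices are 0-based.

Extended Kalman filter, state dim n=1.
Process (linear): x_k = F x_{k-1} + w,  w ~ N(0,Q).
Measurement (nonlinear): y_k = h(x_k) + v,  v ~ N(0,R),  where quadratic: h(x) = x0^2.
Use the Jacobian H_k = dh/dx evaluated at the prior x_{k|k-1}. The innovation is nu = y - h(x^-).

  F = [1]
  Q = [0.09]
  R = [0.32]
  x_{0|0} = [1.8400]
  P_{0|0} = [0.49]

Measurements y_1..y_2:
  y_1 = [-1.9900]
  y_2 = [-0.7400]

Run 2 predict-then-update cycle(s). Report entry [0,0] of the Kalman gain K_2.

step 1: x^-=[1.8400]  P^-=[0.5800]  H_jac=[3.6800]  S=[8.1746]  K=[0.2611]  nu=[-5.3756]  x^+=[0.4364]  P^+=[0.0227]
step 2: x^-=[0.4364]  P^-=[0.1127]  H_jac=[0.8728]  S=[0.4059]  K=[0.2424]  nu=[-0.9305]  x^+=[0.2109]  P^+=[0.0889]

K[0,0] = 0.2424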